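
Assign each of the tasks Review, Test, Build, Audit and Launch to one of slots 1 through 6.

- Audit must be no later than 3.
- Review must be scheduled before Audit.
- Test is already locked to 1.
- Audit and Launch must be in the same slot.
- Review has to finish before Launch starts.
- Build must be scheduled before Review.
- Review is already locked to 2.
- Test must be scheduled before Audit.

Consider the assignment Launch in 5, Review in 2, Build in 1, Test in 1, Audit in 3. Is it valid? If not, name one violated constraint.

Invalid. Audit and Launch must be in the same slot.

Review has to finish before Launch starts — holds.
Test must be scheduled before Audit — holds.
Audit must be no later than 3 — holds.
Test is already locked to 1 — holds.
Review is already locked to 2 — holds.
Audit and Launch must be in the same slot — violated.
Build must be scheduled before Review — holds.
Review must be scheduled before Audit — holds.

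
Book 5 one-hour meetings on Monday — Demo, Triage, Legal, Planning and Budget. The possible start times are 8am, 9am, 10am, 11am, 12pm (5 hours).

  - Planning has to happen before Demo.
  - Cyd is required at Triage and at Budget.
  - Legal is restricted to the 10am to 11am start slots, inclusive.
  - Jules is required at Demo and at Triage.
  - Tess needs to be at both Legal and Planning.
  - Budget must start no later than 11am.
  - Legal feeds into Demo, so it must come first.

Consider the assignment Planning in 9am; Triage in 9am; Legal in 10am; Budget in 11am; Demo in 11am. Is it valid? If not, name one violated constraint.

Legal is restricted to the 10am to 11am start slots, inclusive — holds.
Legal feeds into Demo, so it must come first — holds.
Jules is required at Demo and at Triage — holds.
Planning has to happen before Demo — holds.
Tess needs to be at both Legal and Planning — holds.
Budget must start no later than 11am — holds.
Cyd is required at Triage and at Budget — holds.

Yes, all constraints hold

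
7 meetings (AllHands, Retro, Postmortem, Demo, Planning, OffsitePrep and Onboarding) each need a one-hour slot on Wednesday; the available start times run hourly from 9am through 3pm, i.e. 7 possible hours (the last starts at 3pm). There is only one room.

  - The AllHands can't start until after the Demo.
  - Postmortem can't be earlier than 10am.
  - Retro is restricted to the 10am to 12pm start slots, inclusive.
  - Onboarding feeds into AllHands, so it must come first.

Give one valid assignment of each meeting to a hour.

Planning -> 2pm, Onboarding -> 12pm, Demo -> 9am, OffsitePrep -> 3pm, Postmortem -> 11am, AllHands -> 1pm, Retro -> 10am

Checking: Onboarding(12pm) before AllHands(1pm); Demo(9am) before AllHands(1pm); Retro=10am in [10am,12pm]; Postmortem=11am in [10am,3pm]; max 1 per hour (cap 1).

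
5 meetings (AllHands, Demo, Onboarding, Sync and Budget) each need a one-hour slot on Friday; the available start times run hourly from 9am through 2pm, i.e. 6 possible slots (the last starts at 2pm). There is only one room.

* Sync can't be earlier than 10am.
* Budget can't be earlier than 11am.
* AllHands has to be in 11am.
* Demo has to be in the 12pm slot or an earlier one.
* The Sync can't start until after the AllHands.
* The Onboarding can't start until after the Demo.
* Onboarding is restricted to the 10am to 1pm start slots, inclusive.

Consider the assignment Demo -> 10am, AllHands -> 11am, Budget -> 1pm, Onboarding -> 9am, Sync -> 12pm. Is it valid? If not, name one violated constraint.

Invalid. The Onboarding can't start until after the Demo.

Sync can't be earlier than 10am — holds.
Onboarding is restricted to the 10am to 1pm start slots, inclusive — violated.
The Onboarding can't start until after the Demo — violated.
There is only one room — holds.
The Sync can't start until after the AllHands — holds.
Demo has to be in the 12pm slot or an earlier one — holds.
AllHands has to be in 11am — holds.
Budget can't be earlier than 11am — holds.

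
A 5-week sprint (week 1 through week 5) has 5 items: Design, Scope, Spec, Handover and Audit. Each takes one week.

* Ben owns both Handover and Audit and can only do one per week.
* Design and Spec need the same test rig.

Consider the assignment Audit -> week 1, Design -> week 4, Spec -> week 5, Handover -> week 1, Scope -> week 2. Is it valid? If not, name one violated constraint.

No — it violates: Ben owns both Handover and Audit and can only do one per week

Ben owns both Handover and Audit and can only do one per week — violated.
Design and Spec need the same test rig — holds.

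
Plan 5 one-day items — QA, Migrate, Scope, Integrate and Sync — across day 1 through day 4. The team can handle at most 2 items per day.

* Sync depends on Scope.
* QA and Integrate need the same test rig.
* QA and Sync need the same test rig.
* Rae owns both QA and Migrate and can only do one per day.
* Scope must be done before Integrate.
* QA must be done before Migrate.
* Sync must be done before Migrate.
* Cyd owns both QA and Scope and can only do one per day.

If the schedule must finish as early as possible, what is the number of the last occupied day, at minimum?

The precedence chain requires at least 3 distinct days.
With at most 2 per day and 5 work items, at least 3 days are needed.
Could 3 days be enough, i.e. nothing placed later than day 3? No: Migrate must come after QA (at day 1 or later) → {day 2, day 3}; QA must come before Migrate (at day 3 or earlier) → {day 1, day 2}; Sync must come before Migrate (at day 3 or earlier) → {day 1, day 2}; Sync must come after Scope (at day 1 or later) → {day 2}; Scope must come before Sync (at day 2 or earlier) → {day 1}; QA can't share with Scope (day 1) → {day 2}; Sync can't share with QA (day 2) → nothing is left.
So 3 days is not enough.
4 works (last occupied day: day 4): for example Migrate in day 4, QA in day 3, Integrate in day 2, Scope in day 1, Sync in day 2.

day 4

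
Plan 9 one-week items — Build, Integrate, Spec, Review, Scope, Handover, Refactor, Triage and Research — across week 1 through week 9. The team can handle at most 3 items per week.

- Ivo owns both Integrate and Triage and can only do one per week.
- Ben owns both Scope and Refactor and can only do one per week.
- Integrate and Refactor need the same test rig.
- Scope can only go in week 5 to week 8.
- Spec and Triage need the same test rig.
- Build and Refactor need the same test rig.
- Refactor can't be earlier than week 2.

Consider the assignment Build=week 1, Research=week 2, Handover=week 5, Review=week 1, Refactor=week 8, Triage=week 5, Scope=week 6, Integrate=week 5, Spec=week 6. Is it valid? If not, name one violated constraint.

No — it violates: Ivo owns both Integrate and Triage and can only do one per week

Build and Refactor need the same test rig — holds.
Spec and Triage need the same test rig — holds.
Scope can only go in week 5 to week 8 — holds.
Ben owns both Scope and Refactor and can only do one per week — holds.
Refactor can't be earlier than week 2 — holds.
Integrate and Refactor need the same test rig — holds.
The team can handle at most 3 items per week — holds.
Ivo owns both Integrate and Triage and can only do one per week — violated.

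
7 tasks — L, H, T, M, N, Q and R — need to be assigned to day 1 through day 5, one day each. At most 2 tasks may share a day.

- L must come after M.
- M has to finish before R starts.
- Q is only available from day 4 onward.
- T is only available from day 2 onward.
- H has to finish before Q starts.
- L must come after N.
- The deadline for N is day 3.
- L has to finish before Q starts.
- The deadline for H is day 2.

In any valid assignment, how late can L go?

Precedence pushes L to at least day 2; downstream work caps L at day 4.
L at day 4 is achievable: Q -> day 5; N -> day 1; R -> day 3; T -> day 2; M -> day 2; H -> day 1; L -> day 4.

day 4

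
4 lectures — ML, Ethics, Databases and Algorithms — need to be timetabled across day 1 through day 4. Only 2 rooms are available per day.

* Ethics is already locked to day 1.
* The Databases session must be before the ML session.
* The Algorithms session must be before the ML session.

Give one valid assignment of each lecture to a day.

Ethics -> day 1, Algorithms -> day 2, Databases -> day 1, ML -> day 3

Checking: Algorithms(day 2) before ML(day 3); Databases(day 1) before ML(day 3); Ethics=day 1 in [day 1,day 1]; max 2 per day (cap 2).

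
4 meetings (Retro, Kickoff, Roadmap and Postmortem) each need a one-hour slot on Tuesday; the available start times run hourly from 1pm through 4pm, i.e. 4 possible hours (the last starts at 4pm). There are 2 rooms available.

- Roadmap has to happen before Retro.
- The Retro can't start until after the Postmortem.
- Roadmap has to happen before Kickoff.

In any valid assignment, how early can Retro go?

Precedence pushes Retro to at least 2pm.
Retro at 2pm is achievable: Postmortem=1pm, Retro=2pm, Kickoff=2pm, Roadmap=1pm.

2pm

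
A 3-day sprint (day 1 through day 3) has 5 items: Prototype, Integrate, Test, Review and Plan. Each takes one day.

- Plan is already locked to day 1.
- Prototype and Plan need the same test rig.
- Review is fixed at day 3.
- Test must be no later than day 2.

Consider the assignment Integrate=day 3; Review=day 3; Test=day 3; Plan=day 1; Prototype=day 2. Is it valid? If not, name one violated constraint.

No. Test must be no later than day 2 is not satisfied.

Review is fixed at day 3 — holds.
Prototype and Plan need the same test rig — holds.
Plan is already locked to day 1 — holds.
Test must be no later than day 2 — violated.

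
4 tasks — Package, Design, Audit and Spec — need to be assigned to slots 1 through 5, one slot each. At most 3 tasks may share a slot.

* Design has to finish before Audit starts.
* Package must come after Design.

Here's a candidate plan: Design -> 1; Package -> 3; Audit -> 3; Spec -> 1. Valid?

Design has to finish before Audit starts — holds.
At most 3 tasks may share a slot — holds.
Package must come after Design — holds.

Yes, all constraints hold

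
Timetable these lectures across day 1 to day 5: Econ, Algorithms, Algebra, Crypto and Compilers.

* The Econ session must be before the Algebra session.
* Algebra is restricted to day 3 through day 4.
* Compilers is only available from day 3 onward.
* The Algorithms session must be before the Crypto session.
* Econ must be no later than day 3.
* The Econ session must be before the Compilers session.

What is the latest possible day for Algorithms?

day 4

Downstream work caps Algorithms at day 4.
Algorithms at day 4 is achievable: Algebra -> day 3, Crypto -> day 5, Econ -> day 1, Algorithms -> day 4, Compilers -> day 3.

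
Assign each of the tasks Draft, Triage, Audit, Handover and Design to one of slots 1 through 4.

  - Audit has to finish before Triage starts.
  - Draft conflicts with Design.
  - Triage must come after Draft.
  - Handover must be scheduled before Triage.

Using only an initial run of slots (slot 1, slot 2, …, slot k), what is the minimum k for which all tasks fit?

2

The precedence chain requires at least 2 distinct slots.
2 works (last occupied slot: 2): for example Triage=2; Draft=1; Design=2; Audit=1; Handover=1.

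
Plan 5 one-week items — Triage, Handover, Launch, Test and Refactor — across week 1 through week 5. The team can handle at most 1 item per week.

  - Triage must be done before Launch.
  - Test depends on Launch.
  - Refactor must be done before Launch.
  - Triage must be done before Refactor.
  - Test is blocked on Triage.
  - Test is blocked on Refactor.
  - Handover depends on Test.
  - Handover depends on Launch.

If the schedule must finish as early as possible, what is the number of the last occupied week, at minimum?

The precedence chain requires at least 5 distinct weeks.
With at most 1 per week and 5 tasks, at least 5 weeks are needed.
5 works (last occupied week: week 5): for example Handover=week 5, Launch=week 3, Refactor=week 2, Triage=week 1, Test=week 4.

5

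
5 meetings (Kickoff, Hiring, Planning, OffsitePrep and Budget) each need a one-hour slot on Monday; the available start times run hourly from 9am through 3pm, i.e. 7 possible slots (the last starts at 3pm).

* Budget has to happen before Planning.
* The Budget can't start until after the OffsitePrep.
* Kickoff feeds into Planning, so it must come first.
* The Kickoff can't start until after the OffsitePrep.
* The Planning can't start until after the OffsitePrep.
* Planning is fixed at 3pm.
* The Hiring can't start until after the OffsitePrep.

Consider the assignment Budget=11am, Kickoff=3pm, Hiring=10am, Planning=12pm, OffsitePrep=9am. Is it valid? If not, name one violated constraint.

Invalid. Kickoff feeds into Planning, so it must come first.

Planning is fixed at 3pm — violated.
The Hiring can't start until after the OffsitePrep — holds.
The Budget can't start until after the OffsitePrep — holds.
Budget has to happen before Planning — holds.
Kickoff feeds into Planning, so it must come first — violated.
The Planning can't start until after the OffsitePrep — holds.
The Kickoff can't start until after the OffsitePrep — holds.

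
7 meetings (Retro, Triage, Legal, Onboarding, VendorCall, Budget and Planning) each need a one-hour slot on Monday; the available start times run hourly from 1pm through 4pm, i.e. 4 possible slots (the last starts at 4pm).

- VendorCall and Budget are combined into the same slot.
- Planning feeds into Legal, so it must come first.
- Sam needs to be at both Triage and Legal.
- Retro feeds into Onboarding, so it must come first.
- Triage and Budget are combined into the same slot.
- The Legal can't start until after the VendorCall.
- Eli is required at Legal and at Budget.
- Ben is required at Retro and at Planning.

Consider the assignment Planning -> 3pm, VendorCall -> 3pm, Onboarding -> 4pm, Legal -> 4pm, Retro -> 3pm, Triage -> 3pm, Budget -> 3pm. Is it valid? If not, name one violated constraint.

No. Ben is required at Retro and at Planning is not satisfied.

Eli is required at Legal and at Budget — holds.
The Legal can't start until after the VendorCall — holds.
Retro feeds into Onboarding, so it must come first — holds.
Planning feeds into Legal, so it must come first — holds.
Sam needs to be at both Triage and Legal — holds.
Triage and Budget are combined into the same slot — holds.
VendorCall and Budget are combined into the same slot — holds.
Ben is required at Retro and at Planning — violated.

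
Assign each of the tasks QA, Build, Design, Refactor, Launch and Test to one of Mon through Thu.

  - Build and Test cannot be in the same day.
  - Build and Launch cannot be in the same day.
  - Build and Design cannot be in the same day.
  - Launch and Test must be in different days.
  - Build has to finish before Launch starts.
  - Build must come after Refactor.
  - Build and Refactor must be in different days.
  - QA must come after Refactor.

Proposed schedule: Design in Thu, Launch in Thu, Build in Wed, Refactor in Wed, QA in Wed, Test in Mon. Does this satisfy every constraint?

Build has to finish before Launch starts — holds.
Build and Design cannot be in the same day — holds.
Build must come after Refactor — violated.
Build and Test cannot be in the same day — holds.
QA must come after Refactor — violated.
Build and Refactor must be in different days — violated.
Launch and Test must be in different days — holds.
Build and Launch cannot be in the same day — holds.

No — it violates: Build and Refactor must be in different days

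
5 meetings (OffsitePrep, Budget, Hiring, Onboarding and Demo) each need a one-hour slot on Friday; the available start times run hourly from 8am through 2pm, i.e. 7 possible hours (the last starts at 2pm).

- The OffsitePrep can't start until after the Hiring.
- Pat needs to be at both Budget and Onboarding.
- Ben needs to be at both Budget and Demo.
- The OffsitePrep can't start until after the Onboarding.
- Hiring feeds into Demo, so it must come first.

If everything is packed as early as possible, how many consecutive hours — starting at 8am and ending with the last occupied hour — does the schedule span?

3 hours

The precedence chain requires at least 2 distinct hours.
Could 2 hours be enough, i.e. nothing placed later than 9am? No: OffsitePrep must come after Hiring (at 8am or later) → {9am}; Hiring must come before OffsitePrep (at 9am or earlier) → {8am}; Onboarding must come before OffsitePrep (at 9am or earlier) → {8am}; Demo must come after Hiring (at 8am or later) → {9am}; Budget can't share with Demo (9am) → {8am}; Onboarding can't share with Budget (8am) → nothing is left.
So 2 hours is not enough.
3 works (last occupied hour: 10am): for example Onboarding in 8am, Demo in 9am, Budget in 10am, Hiring in 8am, OffsitePrep in 9am.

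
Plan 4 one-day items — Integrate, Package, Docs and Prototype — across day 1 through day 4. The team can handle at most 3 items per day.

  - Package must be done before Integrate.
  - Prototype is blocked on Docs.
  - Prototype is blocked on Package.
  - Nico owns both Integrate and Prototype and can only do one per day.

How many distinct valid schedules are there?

Splitting on Integrate: it can be day 2 (5), day 3 (7), day 4 (5). Listing each branch's schedules as (Package, Docs, Prototype) by day number:
Integrate=day 2: (1,1,3) (1,1,4) (1,2,3) (1,2,4) (1,3,4) — 5.
Integrate=day 3: (1,1,2) (1,1,4) (1,2,4) (1,3,4) (2,1,4) (2,2,4) (2,3,4) — 7.
Integrate=day 4: (1,1,2) (1,1,3) (1,2,3) (2,1,3) (2,2,3) — 5.
Summing: 5 + 7 + 5 = 17.

17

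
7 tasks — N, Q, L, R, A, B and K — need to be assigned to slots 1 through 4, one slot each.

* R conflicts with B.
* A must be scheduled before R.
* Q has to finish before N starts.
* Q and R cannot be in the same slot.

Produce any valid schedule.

Q=1; B=1; L=1; K=1; A=1; R=2; N=2

Checking: Q(1) before N(2); A(1) before R(2); Q(1) != R(2); R(2) != B(1).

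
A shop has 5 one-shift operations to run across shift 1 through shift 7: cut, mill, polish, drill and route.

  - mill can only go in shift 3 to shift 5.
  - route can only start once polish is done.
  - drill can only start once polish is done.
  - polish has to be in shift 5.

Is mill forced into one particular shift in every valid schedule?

No

mill can be shift 3 (e.g. mill in shift 3, polish in shift 5, cut in shift 1, route in shift 6, drill in shift 6) or shift 4 (e.g. polish -> shift 5; route -> shift 6; drill -> shift 6; cut -> shift 1; mill -> shift 4).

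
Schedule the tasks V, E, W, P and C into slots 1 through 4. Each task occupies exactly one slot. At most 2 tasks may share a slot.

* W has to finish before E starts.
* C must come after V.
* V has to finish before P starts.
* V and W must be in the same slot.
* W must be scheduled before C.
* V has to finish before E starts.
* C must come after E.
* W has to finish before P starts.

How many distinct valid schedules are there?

Splitting on V: it can be 1 (9), 2 (2). Listing each branch's schedules as (E, W, P, C):
V=1: (2,1,2,3) (2,1,2,4) (2,1,3,3) (2,1,3,4) (2,1,4,3) (2,1,4,4) (3,1,2,4) (3,1,3,4) (3,1,4,4) — 9.
V=2: (3,2,3,4) (3,2,4,4) — 2.
Summing: 9 + 2 = 11.

11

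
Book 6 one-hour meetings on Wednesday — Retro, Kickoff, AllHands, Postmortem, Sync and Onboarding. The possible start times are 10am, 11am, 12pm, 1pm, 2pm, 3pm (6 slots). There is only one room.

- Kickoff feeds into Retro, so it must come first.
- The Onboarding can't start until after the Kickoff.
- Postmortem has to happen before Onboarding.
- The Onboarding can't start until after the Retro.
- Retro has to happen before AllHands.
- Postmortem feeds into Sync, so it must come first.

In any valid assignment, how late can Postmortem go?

1pm

Downstream work caps Postmortem at 2pm.
Postmortem at 1pm is achievable: Retro=11am, Kickoff=10am, Onboarding=2pm, Postmortem=1pm, Sync=3pm, AllHands=12pm.
Nothing later works — the capacity limit rule out every slot after 1pm.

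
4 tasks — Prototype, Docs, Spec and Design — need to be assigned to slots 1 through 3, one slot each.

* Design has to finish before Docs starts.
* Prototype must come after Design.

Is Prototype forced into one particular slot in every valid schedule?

No

Prototype can be 2 (e.g. Spec=1, Design=1, Docs=2, Prototype=2) or 3 (e.g. Design in 1; Prototype in 3; Docs in 2; Spec in 1).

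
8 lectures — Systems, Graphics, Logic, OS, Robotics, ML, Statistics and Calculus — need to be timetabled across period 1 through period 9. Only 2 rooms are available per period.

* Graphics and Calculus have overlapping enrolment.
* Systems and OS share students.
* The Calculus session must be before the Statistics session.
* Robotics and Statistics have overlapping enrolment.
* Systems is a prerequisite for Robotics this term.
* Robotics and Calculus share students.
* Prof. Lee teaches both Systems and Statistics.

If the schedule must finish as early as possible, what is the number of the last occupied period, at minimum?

The precedence chain requires at least 2 distinct periods.
With at most 2 per period and 8 lectures, at least 4 periods are needed.
4 works (last occupied period: period 4): for example OS=period 4; Calculus=period 1; Statistics=period 3; Graphics=period 2; Systems=period 1; Robotics=period 2; ML=period 4; Logic=period 3.

period 4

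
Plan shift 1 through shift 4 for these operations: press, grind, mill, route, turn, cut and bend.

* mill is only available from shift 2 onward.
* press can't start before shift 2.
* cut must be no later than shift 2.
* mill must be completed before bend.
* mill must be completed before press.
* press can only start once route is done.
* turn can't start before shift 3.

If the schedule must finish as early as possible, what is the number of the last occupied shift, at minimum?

The precedence chain requires at least 2 distinct shifts.
turn can't be placed before shift 3, so the schedule must run through at least shift 3.
3 works (last occupied shift: shift 3): for example route -> shift 1, turn -> shift 3, press -> shift 3, grind -> shift 1, bend -> shift 3, mill -> shift 2, cut -> shift 1.

shift 3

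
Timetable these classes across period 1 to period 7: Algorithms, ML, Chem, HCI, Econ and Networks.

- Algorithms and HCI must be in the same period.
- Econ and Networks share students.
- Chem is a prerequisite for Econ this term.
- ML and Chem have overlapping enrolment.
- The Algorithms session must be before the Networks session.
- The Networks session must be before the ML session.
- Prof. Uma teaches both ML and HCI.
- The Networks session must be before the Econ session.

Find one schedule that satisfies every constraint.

Networks -> period 2, ML -> period 3, Chem -> period 1, Econ -> period 3, HCI -> period 1, Algorithms -> period 1

Checking: Chem(period 1) before Econ(period 3); Networks(period 2) before ML(period 3); Algorithms(period 1) before Networks(period 2); Networks(period 2) before Econ(period 3); ML(period 3) != HCI(period 1); Econ(period 3) != Networks(period 2); ML(period 3) != Chem(period 1); Algorithms = HCI = period 1.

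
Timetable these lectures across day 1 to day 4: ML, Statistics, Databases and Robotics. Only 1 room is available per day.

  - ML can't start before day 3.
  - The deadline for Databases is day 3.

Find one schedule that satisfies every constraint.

Statistics in day 2; ML in day 3; Databases in day 1; Robotics in day 4

Checking: ML=day 3 in [day 3,day 4]; Databases=day 1 in [day 1,day 3]; max 1 per day (cap 1).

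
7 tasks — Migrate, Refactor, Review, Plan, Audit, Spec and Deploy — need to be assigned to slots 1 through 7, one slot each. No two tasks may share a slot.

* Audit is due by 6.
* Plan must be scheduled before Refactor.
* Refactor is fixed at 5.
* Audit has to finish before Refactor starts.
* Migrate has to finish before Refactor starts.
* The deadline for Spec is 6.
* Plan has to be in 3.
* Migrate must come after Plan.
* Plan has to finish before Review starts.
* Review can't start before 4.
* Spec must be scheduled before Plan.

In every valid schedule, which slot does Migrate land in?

Plan is fixed at 3 and must come before Migrate, so Migrate is at least 4.
Refactor is fixed at 5 and must come after Migrate, so Migrate is at most 4.
So Migrate must be 4.

4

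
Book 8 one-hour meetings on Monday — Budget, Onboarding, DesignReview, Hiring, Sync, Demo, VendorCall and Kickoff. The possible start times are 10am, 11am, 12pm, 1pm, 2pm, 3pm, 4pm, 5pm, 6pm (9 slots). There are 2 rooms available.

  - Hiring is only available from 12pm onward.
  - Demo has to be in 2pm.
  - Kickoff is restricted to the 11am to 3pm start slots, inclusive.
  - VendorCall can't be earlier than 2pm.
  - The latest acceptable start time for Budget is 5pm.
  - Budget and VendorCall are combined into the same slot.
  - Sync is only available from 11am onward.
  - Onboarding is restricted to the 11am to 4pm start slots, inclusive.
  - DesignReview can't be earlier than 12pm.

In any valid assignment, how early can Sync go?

Sync is available from 11am.
Sync at 11am is achievable: Budget=3pm; Onboarding=12pm; Kickoff=11am; Hiring=1pm; VendorCall=3pm; Sync=11am; Demo=2pm; DesignReview=12pm.

11am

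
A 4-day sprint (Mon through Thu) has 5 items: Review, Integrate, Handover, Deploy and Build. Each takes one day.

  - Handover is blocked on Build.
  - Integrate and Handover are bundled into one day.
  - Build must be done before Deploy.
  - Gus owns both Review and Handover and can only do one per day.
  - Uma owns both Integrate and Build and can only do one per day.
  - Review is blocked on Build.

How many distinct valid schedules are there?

22

Splitting on Review: it can be Tue (6), Wed (8), Thu (8). Listing each branch's schedules as (Integrate, Handover, Deploy, Build):
Review=Tue: (Wed,Wed,Tue,Mon) (Wed,Wed,Wed,Mon) (Wed,Wed,Thu,Mon) (Thu,Thu,Tue,Mon) (Thu,Thu,Wed,Mon) (Thu,Thu,Thu,Mon) — 6.
Review=Wed: (Tue,Tue,Tue,Mon) (Tue,Tue,Wed,Mon) (Tue,Tue,Thu,Mon) (Thu,Thu,Tue,Mon) (Thu,Thu,Wed,Mon) (Thu,Thu,Wed,Tue) (Thu,Thu,Thu,Mon) (Thu,Thu,Thu,Tue) — 8.
Review=Thu: (Tue,Tue,Tue,Mon) (Tue,Tue,Wed,Mon) (Tue,Tue,Thu,Mon) (Wed,Wed,Tue,Mon) (Wed,Wed,Wed,Mon) (Wed,Wed,Wed,Tue) (Wed,Wed,Thu,Mon) (Wed,Wed,Thu,Tue) — 8.
Summing: 6 + 8 + 8 = 22.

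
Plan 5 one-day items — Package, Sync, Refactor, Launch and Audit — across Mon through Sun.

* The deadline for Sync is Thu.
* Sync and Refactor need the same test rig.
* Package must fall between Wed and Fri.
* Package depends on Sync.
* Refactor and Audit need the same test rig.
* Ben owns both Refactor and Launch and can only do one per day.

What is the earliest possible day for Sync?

Sync's own window allows nothing later than Thu.
Sync at Mon is achievable: Audit=Mon, Sync=Mon, Package=Wed, Refactor=Tue, Launch=Mon.

Mon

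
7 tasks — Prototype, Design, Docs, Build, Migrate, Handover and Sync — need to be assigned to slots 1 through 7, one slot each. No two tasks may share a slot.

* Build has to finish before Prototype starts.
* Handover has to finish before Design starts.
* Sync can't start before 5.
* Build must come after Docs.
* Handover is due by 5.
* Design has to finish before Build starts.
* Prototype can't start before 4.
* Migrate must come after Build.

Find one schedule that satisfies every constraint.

Sync in 5, Build in 4, Prototype in 6, Handover in 1, Design in 2, Docs in 3, Migrate in 7

Checking: Handover(1) before Design(2); Docs(3) before Build(4); Build(4) before Migrate(7); Design(2) before Build(4); Build(4) before Prototype(6); Handover=1 in [1,5]; Prototype=6 in [4,7]; Sync=5 in [5,7]; max 1 per slot (cap 1).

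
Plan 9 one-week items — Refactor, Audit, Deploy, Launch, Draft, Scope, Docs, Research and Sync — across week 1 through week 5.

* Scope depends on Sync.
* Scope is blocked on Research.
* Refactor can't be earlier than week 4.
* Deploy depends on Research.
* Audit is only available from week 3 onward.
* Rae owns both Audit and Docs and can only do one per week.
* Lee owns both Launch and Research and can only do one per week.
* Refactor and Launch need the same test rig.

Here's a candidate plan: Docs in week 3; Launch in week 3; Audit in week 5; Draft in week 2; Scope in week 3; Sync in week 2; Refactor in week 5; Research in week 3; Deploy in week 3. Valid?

No — it violates: Lee owns both Launch and Research and can only do one per week

Rae owns both Audit and Docs and can only do one per week — holds.
Refactor and Launch need the same test rig — holds.
Scope is blocked on Research — violated.
Refactor can't be earlier than week 4 — holds.
Lee owns both Launch and Research and can only do one per week — violated.
Deploy depends on Research — violated.
Scope depends on Sync — holds.
Audit is only available from week 3 onward — holds.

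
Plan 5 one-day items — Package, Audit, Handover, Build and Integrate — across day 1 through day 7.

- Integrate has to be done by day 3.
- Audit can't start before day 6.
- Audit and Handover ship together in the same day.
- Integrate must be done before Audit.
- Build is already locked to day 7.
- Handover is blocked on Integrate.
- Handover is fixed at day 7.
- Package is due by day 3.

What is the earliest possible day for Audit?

day 7

Audit is available from day 6; Audit must be in the same day as Handover, which can't be before day 7, so Audit is at least day 7.
Audit at day 7 is achievable: Integrate=day 1, Package=day 1, Handover=day 7, Build=day 7, Audit=day 7.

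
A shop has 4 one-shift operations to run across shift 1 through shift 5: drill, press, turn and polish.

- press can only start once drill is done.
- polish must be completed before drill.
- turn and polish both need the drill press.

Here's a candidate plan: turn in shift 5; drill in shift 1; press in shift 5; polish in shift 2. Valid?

turn and polish both need the drill press — holds.
press can only start once drill is done — holds.
polish must be completed before drill — violated.

No. polish must be completed before drill is not satisfied.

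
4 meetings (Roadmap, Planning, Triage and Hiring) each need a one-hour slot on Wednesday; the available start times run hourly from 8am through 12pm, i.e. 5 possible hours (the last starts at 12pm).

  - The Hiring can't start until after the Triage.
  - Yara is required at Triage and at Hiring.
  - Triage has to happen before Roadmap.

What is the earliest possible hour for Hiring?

9am

Precedence pushes Hiring to at least 9am.
Hiring at 9am is achievable: Planning -> 8am; Hiring -> 9am; Triage -> 8am; Roadmap -> 9am.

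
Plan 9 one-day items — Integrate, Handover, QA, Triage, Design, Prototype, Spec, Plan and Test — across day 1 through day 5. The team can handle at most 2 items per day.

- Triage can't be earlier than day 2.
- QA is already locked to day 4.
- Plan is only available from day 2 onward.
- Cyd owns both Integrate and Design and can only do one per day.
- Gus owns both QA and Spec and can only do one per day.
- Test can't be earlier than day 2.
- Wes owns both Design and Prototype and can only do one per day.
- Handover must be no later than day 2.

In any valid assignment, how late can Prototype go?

Prototype at day 5 is achievable: Spec in day 5; Design in day 3; Test in day 3; Handover in day 1; Plan in day 2; QA in day 4; Integrate in day 1; Prototype in day 5; Triage in day 2.

day 5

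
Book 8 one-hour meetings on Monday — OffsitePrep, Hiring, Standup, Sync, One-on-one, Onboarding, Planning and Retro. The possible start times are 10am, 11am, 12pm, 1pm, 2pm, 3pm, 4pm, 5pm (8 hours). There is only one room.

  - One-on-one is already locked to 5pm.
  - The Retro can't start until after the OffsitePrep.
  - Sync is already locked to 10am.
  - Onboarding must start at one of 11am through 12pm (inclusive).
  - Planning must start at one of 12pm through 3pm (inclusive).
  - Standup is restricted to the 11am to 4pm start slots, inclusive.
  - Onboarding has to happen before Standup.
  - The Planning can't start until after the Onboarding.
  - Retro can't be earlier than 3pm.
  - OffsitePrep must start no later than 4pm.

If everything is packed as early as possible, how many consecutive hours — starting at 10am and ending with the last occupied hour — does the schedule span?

8

The precedence chain requires at least 2 distinct hours.
With at most 1 per hour and 8 meetings, at least 8 hours are needed.
One-on-one can't be placed before 5pm — that is hour 8 counting from 10am — so the schedule must run through at least 8 hours.
8 works (last occupied hour: 5pm): for example Retro=3pm; Hiring=4pm; One-on-one=5pm; OffsitePrep=2pm; Sync=10am; Standup=1pm; Onboarding=11am; Planning=12pm.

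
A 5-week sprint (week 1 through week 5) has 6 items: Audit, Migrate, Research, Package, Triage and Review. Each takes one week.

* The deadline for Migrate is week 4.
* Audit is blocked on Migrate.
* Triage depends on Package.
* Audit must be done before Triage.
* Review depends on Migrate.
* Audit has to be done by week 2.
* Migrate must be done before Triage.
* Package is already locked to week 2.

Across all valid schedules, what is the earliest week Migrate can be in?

week 1

Migrate's own window allows nothing later than week 4; downstream work caps Migrate at week 1.
Migrate at week 1 is achievable: Migrate in week 1; Package in week 2; Triage in week 3; Research in week 1; Review in week 2; Audit in week 2.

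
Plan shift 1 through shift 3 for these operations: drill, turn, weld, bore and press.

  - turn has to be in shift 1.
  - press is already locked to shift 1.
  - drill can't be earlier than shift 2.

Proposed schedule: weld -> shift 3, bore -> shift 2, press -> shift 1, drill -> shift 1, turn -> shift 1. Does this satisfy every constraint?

Invalid. drill can't be earlier than shift 2.

drill can't be earlier than shift 2 — violated.
turn has to be in shift 1 — holds.
press is already locked to shift 1 — holds.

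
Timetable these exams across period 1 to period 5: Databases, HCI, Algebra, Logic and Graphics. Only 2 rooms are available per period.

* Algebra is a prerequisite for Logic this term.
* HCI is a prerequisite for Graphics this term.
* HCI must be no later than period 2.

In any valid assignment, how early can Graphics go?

Precedence pushes Graphics to at least period 2.
Graphics at period 2 is achievable: Algebra in period 1; Databases in period 3; Graphics in period 2; Logic in period 2; HCI in period 1.

period 2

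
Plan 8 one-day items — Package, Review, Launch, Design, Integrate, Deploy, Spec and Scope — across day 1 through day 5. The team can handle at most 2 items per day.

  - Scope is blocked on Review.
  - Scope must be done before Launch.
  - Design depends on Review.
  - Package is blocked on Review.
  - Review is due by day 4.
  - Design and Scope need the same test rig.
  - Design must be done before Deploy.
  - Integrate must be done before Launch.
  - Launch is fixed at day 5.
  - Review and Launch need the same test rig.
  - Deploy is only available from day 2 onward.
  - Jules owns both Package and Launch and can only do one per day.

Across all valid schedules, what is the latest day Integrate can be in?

day 4

Downstream work caps Integrate at day 4.
Integrate at day 4 is achievable: Integrate=day 4, Spec=day 1, Review=day 1, Package=day 2, Launch=day 5, Design=day 2, Scope=day 3, Deploy=day 3.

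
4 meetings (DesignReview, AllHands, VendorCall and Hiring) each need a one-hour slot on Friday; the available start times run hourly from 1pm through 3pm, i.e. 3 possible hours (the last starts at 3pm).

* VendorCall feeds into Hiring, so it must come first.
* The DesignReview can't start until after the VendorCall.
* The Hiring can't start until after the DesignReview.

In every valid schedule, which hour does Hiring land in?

3pm

Precedence pushes Hiring to at least 3pm.
So Hiring is pinned to 3pm.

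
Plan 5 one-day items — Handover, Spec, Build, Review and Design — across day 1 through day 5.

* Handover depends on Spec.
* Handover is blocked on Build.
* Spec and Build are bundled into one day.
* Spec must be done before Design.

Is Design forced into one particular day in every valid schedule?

No

Design can be day 2 (e.g. Build -> day 1, Design -> day 2, Review -> day 1, Spec -> day 1, Handover -> day 2) or day 3 (e.g. Build in day 1, Review in day 1, Handover in day 2, Design in day 3, Spec in day 1).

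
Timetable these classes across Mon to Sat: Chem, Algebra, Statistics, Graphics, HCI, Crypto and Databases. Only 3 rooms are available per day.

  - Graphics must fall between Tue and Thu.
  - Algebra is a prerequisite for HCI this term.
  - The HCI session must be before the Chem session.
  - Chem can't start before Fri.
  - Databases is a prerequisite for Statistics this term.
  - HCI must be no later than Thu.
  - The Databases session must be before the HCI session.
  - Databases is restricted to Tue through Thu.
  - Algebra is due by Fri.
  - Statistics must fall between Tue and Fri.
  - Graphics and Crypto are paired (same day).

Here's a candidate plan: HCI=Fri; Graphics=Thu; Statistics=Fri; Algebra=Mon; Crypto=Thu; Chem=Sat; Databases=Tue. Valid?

Databases is a prerequisite for Statistics this term — holds.
Graphics must fall between Tue and Thu — holds.
Chem can't start before Fri — holds.
Only 3 rooms are available per day — holds.
Algebra is due by Fri — holds.
HCI must be no later than Thu — violated.
Databases is restricted to Tue through Thu — holds.
Graphics and Crypto are paired (same day) — holds.
The HCI session must be before the Chem session — holds.
The Databases session must be before the HCI session — holds.
Statistics must fall between Tue and Fri — holds.
Algebra is a prerequisite for HCI this term — holds.

No — it violates: HCI must be no later than Thu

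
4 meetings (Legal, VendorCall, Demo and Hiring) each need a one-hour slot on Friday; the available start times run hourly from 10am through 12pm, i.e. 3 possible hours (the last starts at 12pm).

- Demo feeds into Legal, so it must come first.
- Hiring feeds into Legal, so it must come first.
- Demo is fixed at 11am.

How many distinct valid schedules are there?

6

Splitting on VendorCall: it can be 10am (2), 11am (2), 12pm (2). Listing each branch's schedules as (Legal, Demo, Hiring):
VendorCall=10am: (12pm,11am,10am) (12pm,11am,11am) — 2.
VendorCall=11am: (12pm,11am,10am) (12pm,11am,11am) — 2.
VendorCall=12pm: (12pm,11am,10am) (12pm,11am,11am) — 2.
Summing: 2 + 2 + 2 = 6.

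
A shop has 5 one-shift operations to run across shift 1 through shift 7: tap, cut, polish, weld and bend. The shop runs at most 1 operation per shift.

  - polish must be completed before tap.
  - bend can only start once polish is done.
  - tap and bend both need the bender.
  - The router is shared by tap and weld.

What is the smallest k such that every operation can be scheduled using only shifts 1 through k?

5 shifts

The precedence chain requires at least 2 distinct shifts.
With at most 1 per shift and 5 operations, at least 5 shifts are needed.
5 works (last occupied shift: shift 5): for example tap in shift 2; weld in shift 5; bend in shift 3; polish in shift 1; cut in shift 4.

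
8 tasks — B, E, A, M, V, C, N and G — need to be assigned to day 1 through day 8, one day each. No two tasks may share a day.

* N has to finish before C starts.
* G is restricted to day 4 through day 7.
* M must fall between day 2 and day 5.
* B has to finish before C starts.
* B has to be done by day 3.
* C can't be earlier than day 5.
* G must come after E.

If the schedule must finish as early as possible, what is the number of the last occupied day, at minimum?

The precedence chain requires at least 2 distinct days.
With at most 1 per day and 8 tasks, at least 8 days are needed.
C can't be placed before day 5, so the schedule must run through at least day 5.
8 works (last occupied day: day 8): for example G -> day 6, B -> day 1, E -> day 3, M -> day 2, V -> day 8, A -> day 7, N -> day 4, C -> day 5.

day 8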